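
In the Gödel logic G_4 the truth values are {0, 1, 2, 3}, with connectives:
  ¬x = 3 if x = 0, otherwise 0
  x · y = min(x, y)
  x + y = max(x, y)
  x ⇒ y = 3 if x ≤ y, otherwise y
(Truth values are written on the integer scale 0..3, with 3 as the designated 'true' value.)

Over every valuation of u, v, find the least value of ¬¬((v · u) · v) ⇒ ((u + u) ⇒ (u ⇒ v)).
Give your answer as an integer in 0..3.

1

Take u = 2, v = 1:
v · u = 1 · 2 = 1
(v · u) · v = 1 · 1 = 1
¬((v · u) · v) = ¬1 = 0
¬¬((v · u) · v) = ¬0 = 3
u + u = 2 + 2 = 2
u ⇒ v = 2 ⇒ 1 = 1
(u + u) ⇒ (u ⇒ v) = 2 ⇒ 1 = 1
¬¬((v · u) · v) ⇒ ((u + u) ⇒ (u ⇒ v)) = 3 ⇒ 1 = 1
No assignment yields a value below 1, so this is the minimum.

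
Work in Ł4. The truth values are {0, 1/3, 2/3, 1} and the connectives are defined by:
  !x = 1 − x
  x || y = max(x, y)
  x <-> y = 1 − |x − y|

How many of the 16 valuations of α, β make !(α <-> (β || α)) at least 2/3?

3

α = 0, β = 0 ↦ 0  <
α = 0, β = 1/3 ↦ 1/3  <
α = 0, β = 2/3 ↦ 2/3  ≥
α = 0, β = 1 ↦ 1  ≥
α = 1/3, β = 0 ↦ 0  <
α = 1/3, β = 1/3 ↦ 0  <
α = 1/3, β = 2/3 ↦ 1/3  <
α = 1/3, β = 1 ↦ 2/3  ≥
α = 2/3, β = 0 ↦ 0  <
α = 2/3, β = 1/3 ↦ 0  <
α = 2/3, β = 2/3 ↦ 0  <
α = 2/3, β = 1 ↦ 1/3  <
α = 1, β = 0 ↦ 0  <
α = 1, β = 1/3 ↦ 0  <
α = 1, β = 2/3 ↦ 0  <
α = 1, β = 1 ↦ 0  <
So 3 of the 16 assignments meet the threshold.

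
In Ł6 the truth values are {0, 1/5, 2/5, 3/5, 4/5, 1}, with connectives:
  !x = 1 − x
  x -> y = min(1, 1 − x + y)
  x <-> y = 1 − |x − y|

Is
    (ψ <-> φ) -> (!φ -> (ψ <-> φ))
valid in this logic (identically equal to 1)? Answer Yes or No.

At φ = 1/5, ψ = 4/5, for instance:
ψ <-> φ = 4/5 <-> 1/5 = 2/5
!φ = !1/5 = 4/5
!φ -> (ψ <-> φ) = 4/5 -> 2/5 = 3/5
(ψ <-> φ) -> (!φ -> (ψ <-> φ)) = 2/5 -> 3/5 = 1
and checking the remaining 35 assignments likewise gives ≥ 1 in every case.

Yes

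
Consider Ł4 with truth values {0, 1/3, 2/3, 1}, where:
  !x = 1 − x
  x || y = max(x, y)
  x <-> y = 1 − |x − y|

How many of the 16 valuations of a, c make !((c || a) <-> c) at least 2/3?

a = 0, c = 0 ↦ 0  <
a = 0, c = 1/3 ↦ 0  <
a = 0, c = 2/3 ↦ 0  <
a = 0, c = 1 ↦ 0  <
a = 1/3, c = 0 ↦ 1/3  <
a = 1/3, c = 1/3 ↦ 0  <
a = 1/3, c = 2/3 ↦ 0  <
a = 1/3, c = 1 ↦ 0  <
a = 2/3, c = 0 ↦ 2/3  ≥
a = 2/3, c = 1/3 ↦ 1/3  <
a = 2/3, c = 2/3 ↦ 0  <
a = 2/3, c = 1 ↦ 0  <
a = 1, c = 0 ↦ 1  ≥
a = 1, c = 1/3 ↦ 2/3  ≥
a = 1, c = 2/3 ↦ 1/3  <
a = 1, c = 1 ↦ 0  <
So 3 of the 16 assignments meet the threshold.

3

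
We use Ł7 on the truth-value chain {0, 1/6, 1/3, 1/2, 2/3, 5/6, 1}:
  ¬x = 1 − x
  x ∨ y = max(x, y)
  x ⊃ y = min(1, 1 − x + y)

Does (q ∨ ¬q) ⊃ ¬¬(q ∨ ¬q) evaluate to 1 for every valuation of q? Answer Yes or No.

Yes

q = 0 ↦ 1
q = 1/6 ↦ 1
q = 1/3 ↦ 1
q = 1/2 ↦ 1
q = 2/3 ↦ 1
q = 5/6 ↦ 1
q = 1 ↦ 1
Every assignment gives a value ≥ 1.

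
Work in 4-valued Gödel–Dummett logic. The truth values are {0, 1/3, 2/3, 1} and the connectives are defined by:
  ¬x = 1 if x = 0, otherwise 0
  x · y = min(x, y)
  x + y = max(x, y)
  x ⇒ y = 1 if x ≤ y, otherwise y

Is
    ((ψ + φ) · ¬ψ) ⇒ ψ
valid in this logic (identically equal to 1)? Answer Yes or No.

No

Counterexample: take φ = 1/3, ψ = 0.
ψ + φ = 0 + 1/3 = 1/3
¬ψ = ¬0 = 1
(ψ + φ) · ¬ψ = 1/3 · 1 = 1/3
((ψ + φ) · ¬ψ) ⇒ ψ = 1/3 ⇒ 0 = 0
This gives 0 ≠ 1.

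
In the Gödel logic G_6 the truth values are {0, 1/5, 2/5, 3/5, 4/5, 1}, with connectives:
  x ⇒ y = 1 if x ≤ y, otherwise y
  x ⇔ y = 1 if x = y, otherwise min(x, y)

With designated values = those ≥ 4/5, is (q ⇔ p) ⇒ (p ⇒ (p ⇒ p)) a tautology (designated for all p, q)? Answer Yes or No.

Yes

At p = 1, q = 3/5, for instance:
q ⇔ p = 3/5 ⇔ 1 = 3/5
p ⇒ p = 1 ⇒ 1 = 1
p ⇒ (p ⇒ p) = 1 ⇒ 1 = 1
(q ⇔ p) ⇒ (p ⇒ (p ⇒ p)) = 3/5 ⇒ 1 = 1
and checking the remaining 35 assignments likewise gives ≥ 4/5 in every case.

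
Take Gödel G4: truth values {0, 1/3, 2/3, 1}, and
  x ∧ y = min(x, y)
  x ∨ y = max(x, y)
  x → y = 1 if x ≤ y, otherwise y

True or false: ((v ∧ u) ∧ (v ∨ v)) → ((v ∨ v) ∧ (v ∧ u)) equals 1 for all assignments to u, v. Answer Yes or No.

Yes

u = 0, v = 0 ↦ 1
u = 0, v = 1/3 ↦ 1
u = 0, v = 2/3 ↦ 1
u = 0, v = 1 ↦ 1
u = 1/3, v = 0 ↦ 1
u = 1/3, v = 1/3 ↦ 1
u = 1/3, v = 2/3 ↦ 1
u = 1/3, v = 1 ↦ 1
u = 2/3, v = 0 ↦ 1
u = 2/3, v = 1/3 ↦ 1
u = 2/3, v = 2/3 ↦ 1
u = 2/3, v = 1 ↦ 1
u = 1, v = 0 ↦ 1
u = 1, v = 1/3 ↦ 1
u = 1, v = 2/3 ↦ 1
u = 1, v = 1 ↦ 1
Every assignment gives a value ≥ 1.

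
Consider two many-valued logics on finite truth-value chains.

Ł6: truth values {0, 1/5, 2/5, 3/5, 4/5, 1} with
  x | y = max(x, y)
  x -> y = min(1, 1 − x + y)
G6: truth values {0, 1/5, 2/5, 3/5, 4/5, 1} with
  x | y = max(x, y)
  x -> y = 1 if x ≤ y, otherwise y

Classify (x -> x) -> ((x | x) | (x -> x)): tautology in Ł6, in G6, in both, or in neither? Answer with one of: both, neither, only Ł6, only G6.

both

In Ł6: every assignment gives 1 — tautology.
In G6: every assignment gives 1 — tautology.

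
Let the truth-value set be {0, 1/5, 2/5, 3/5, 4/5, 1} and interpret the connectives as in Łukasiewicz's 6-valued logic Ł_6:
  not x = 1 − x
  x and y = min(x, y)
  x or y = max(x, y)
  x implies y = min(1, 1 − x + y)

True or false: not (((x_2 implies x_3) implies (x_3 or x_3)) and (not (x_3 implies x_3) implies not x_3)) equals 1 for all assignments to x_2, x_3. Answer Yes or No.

No

Counterexample: take x_2 = 0, x_3 = 1/5.
x_2 implies x_3 = 0 implies 1/5 = 1
x_3 or x_3 = 1/5 or 1/5 = 1/5
(x_2 implies x_3) implies (x_3 or x_3) = 1 implies 1/5 = 1/5
x_3 implies x_3 = 1/5 implies 1/5 = 1
not (x_3 implies x_3) = not 1 = 0
not x_3 = not 1/5 = 4/5
not (x_3 implies x_3) implies not x_3 = 0 implies 4/5 = 1
((x_2 implies x_3) implies (x_3 or x_3)) and (not (x_3 implies x_3) implies not x_3) = 1/5 and 1 = 1/5
not (((x_2 implies x_3) implies (x_3 or x_3)) and (not (x_3 implies x_3) implies not x_3)) = not 1/5 = 4/5
This gives 4/5 ≠ 1.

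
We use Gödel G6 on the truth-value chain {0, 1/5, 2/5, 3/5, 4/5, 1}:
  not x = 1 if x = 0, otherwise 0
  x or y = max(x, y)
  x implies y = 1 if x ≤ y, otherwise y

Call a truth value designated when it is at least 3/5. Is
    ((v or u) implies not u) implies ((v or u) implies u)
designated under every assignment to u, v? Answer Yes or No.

Counterexample: take u = 0, v = 1/5.
v or u = 1/5 or 0 = 1/5
not u = not 0 = 1
(v or u) implies not u = 1/5 implies 1 = 1
v or u = 1/5 or 0 = 1/5
(v or u) implies u = 1/5 implies 0 = 0
((v or u) implies not u) implies ((v or u) implies u) = 1 implies 0 = 0
This gives 0, which is below 3/5.

No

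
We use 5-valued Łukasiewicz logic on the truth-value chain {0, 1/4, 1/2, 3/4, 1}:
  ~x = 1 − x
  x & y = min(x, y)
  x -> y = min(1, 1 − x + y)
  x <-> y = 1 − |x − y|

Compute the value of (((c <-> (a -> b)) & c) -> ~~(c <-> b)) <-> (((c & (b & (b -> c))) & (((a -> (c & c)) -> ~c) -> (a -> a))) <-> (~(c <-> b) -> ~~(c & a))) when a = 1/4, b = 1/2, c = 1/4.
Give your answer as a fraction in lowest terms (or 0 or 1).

a -> b = 1/4 -> 1/2 = 1
c <-> (a -> b) = 1/4 <-> 1 = 1/4
(c <-> (a -> b)) & c = 1/4 & 1/4 = 1/4
c <-> b = 1/4 <-> 1/2 = 3/4
~(c <-> b) = ~3/4 = 1/4
~~(c <-> b) = ~1/4 = 3/4
((c <-> (a -> b)) & c) -> ~~(c <-> b) = 1/4 -> 3/4 = 1
b -> c = 1/2 -> 1/4 = 3/4
b & (b -> c) = 1/2 & 3/4 = 1/2
c & (b & (b -> c)) = 1/4 & 1/2 = 1/4
c & c = 1/4 & 1/4 = 1/4
a -> (c & c) = 1/4 -> 1/4 = 1
~c = ~1/4 = 3/4
(a -> (c & c)) -> ~c = 1 -> 3/4 = 3/4
a -> a = 1/4 -> 1/4 = 1
((a -> (c & c)) -> ~c) -> (a -> a) = 3/4 -> 1 = 1
(c & (b & (b -> c))) & (((a -> (c & c)) -> ~c) -> (a -> a)) = 1/4 & 1 = 1/4
c <-> b = 1/4 <-> 1/2 = 3/4
~(c <-> b) = ~3/4 = 1/4
c & a = 1/4 & 1/4 = 1/4
~(c & a) = ~1/4 = 3/4
~~(c & a) = ~3/4 = 1/4
~(c <-> b) -> ~~(c & a) = 1/4 -> 1/4 = 1
((c & (b & (b -> c))) & (((a -> (c & c)) -> ~c) -> (a -> a))) <-> (~(c <-> b) -> ~~(c & a)) = 1/4 <-> 1 = 1/4
(((c <-> (a -> b)) & c) -> ~~(c <-> b)) <-> (((c & (b & (b -> c))) & (((a -> (c & c)) -> ~c) -> (a -> a))) <-> (~(c <-> b) -> ~~(c & a))) = 1 <-> 1/4 = 1/4

1/4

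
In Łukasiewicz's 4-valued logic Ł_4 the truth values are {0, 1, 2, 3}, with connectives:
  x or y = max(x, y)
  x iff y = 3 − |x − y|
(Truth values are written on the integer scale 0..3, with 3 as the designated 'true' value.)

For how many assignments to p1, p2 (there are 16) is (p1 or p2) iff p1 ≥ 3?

10

p1 = 0, p2 = 0 ↦ 3  ≥
p1 = 0, p2 = 1 ↦ 2  <
p1 = 0, p2 = 2 ↦ 1  <
p1 = 0, p2 = 3 ↦ 0  <
p1 = 1, p2 = 0 ↦ 3  ≥
p1 = 1, p2 = 1 ↦ 3  ≥
p1 = 1, p2 = 2 ↦ 2  <
p1 = 1, p2 = 3 ↦ 1  <
p1 = 2, p2 = 0 ↦ 3  ≥
p1 = 2, p2 = 1 ↦ 3  ≥
p1 = 2, p2 = 2 ↦ 3  ≥
p1 = 2, p2 = 3 ↦ 2  <
p1 = 3, p2 = 0 ↦ 3  ≥
p1 = 3, p2 = 1 ↦ 3  ≥
p1 = 3, p2 = 2 ↦ 3  ≥
p1 = 3, p2 = 3 ↦ 3  ≥
So 10 of the 16 assignments meet the threshold.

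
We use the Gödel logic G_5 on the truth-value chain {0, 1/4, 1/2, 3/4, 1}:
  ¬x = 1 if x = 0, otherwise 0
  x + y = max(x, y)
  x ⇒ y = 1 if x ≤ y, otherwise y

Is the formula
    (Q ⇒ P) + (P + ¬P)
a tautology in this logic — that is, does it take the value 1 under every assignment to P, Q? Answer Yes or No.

Counterexample: take P = 1/4, Q = 1/2.
Q ⇒ P = 1/2 ⇒ 1/4 = 1/4
¬P = ¬1/4 = 0
P + ¬P = 1/4 + 0 = 1/4
(Q ⇒ P) + (P + ¬P) = 1/4 + 1/4 = 1/4
This gives 1/4 ≠ 1.

No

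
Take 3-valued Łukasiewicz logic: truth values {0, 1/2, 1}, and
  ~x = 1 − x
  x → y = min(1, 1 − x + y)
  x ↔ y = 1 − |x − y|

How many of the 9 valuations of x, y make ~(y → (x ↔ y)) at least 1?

1

x = 0, y = 0 ↦ 0  <
x = 0, y = 1/2 ↦ 0  <
x = 0, y = 1 ↦ 1  ≥
x = 1/2, y = 0 ↦ 0  <
x = 1/2, y = 1/2 ↦ 0  <
x = 1/2, y = 1 ↦ 1/2  <
x = 1, y = 0 ↦ 0  <
x = 1, y = 1/2 ↦ 0  <
x = 1, y = 1 ↦ 0  <
So 1 of the 9 assignments meets the threshold.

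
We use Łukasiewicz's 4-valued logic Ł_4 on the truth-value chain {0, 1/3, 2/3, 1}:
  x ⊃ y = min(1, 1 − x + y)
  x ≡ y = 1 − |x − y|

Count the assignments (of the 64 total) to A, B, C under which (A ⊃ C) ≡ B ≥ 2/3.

value 1: 16 assignments (counts)
value 2/3: 21 assignments (counts)
value 1/3: 16 assignments
value 0: 11 assignments
So 37 of the 64 assignments meet the threshold.

37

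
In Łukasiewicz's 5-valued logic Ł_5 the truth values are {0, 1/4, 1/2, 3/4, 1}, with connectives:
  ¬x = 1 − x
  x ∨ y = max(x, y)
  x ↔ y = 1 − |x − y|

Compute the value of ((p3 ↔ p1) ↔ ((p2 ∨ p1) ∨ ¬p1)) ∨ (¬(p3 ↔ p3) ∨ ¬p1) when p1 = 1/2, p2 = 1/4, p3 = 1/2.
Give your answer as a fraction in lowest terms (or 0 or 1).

1/2

p3 ↔ p1 = 1/2 ↔ 1/2 = 1
p2 ∨ p1 = 1/4 ∨ 1/2 = 1/2
¬p1 = ¬1/2 = 1/2
(p2 ∨ p1) ∨ ¬p1 = 1/2 ∨ 1/2 = 1/2
(p3 ↔ p1) ↔ ((p2 ∨ p1) ∨ ¬p1) = 1 ↔ 1/2 = 1/2
p3 ↔ p3 = 1/2 ↔ 1/2 = 1
¬(p3 ↔ p3) = ¬1 = 0
¬p1 = ¬1/2 = 1/2
¬(p3 ↔ p3) ∨ ¬p1 = 0 ∨ 1/2 = 1/2
((p3 ↔ p1) ↔ ((p2 ∨ p1) ∨ ¬p1)) ∨ (¬(p3 ↔ p3) ∨ ¬p1) = 1/2 ∨ 1/2 = 1/2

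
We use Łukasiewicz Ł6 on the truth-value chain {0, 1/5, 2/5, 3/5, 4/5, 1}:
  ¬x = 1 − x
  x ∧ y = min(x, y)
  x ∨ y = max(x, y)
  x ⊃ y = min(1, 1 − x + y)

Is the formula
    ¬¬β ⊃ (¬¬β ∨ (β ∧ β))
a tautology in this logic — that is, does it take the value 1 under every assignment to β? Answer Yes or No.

Yes

β = 0 ↦ 1
β = 1/5 ↦ 1
β = 2/5 ↦ 1
β = 3/5 ↦ 1
β = 4/5 ↦ 1
β = 1 ↦ 1
Every assignment gives a value ≥ 1.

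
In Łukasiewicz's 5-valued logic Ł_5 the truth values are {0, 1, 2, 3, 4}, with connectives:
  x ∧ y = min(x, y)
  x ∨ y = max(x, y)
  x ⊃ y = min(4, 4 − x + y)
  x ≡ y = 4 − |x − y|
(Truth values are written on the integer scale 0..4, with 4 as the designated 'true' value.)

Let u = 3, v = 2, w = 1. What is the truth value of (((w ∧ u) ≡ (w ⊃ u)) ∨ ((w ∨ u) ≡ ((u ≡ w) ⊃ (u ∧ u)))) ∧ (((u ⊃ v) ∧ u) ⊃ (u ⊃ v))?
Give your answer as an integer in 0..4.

3

w ∧ u = 1 ∧ 3 = 1
w ⊃ u = 1 ⊃ 3 = 4
(w ∧ u) ≡ (w ⊃ u) = 1 ≡ 4 = 1
w ∨ u = 1 ∨ 3 = 3
u ≡ w = 3 ≡ 1 = 2
u ∧ u = 3 ∧ 3 = 3
(u ≡ w) ⊃ (u ∧ u) = 2 ⊃ 3 = 4
(w ∨ u) ≡ ((u ≡ w) ⊃ (u ∧ u)) = 3 ≡ 4 = 3
((w ∧ u) ≡ (w ⊃ u)) ∨ ((w ∨ u) ≡ ((u ≡ w) ⊃ (u ∧ u))) = 1 ∨ 3 = 3
u ⊃ v = 3 ⊃ 2 = 3
(u ⊃ v) ∧ u = 3 ∧ 3 = 3
u ⊃ v = 3 ⊃ 2 = 3
((u ⊃ v) ∧ u) ⊃ (u ⊃ v) = 3 ⊃ 3 = 4
(((w ∧ u) ≡ (w ⊃ u)) ∨ ((w ∨ u) ≡ ((u ≡ w) ⊃ (u ∧ u)))) ∧ (((u ⊃ v) ∧ u) ⊃ (u ⊃ v)) = 3 ∧ 4 = 3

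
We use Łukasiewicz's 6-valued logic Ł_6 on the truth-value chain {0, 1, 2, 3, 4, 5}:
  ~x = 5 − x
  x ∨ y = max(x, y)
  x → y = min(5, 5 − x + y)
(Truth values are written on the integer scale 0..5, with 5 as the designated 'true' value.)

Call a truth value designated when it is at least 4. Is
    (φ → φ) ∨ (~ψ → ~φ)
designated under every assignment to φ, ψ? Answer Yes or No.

Yes

At φ = 3, ψ = 5, for instance:
φ → φ = 3 → 3 = 5
~ψ = ~5 = 0
~φ = ~3 = 2
~ψ → ~φ = 0 → 2 = 5
(φ → φ) ∨ (~ψ → ~φ) = 5 ∨ 5 = 5
and checking the remaining 35 assignments likewise gives ≥ 4 in every case.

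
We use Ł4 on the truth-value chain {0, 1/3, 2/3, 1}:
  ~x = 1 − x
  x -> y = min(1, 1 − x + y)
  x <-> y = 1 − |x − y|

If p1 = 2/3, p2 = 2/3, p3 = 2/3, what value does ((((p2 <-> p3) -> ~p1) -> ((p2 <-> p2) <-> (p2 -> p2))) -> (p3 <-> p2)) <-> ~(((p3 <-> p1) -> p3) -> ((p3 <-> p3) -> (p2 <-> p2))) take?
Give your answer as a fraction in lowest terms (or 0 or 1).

0

p2 <-> p3 = 2/3 <-> 2/3 = 1
~p1 = ~2/3 = 1/3
(p2 <-> p3) -> ~p1 = 1 -> 1/3 = 1/3
p2 <-> p2 = 2/3 <-> 2/3 = 1
p2 -> p2 = 2/3 -> 2/3 = 1
(p2 <-> p2) <-> (p2 -> p2) = 1 <-> 1 = 1
((p2 <-> p3) -> ~p1) -> ((p2 <-> p2) <-> (p2 -> p2)) = 1/3 -> 1 = 1
p3 <-> p2 = 2/3 <-> 2/3 = 1
(((p2 <-> p3) -> ~p1) -> ((p2 <-> p2) <-> (p2 -> p2))) -> (p3 <-> p2) = 1 -> 1 = 1
p3 <-> p1 = 2/3 <-> 2/3 = 1
(p3 <-> p1) -> p3 = 1 -> 2/3 = 2/3
p3 <-> p3 = 2/3 <-> 2/3 = 1
p2 <-> p2 = 2/3 <-> 2/3 = 1
(p3 <-> p3) -> (p2 <-> p2) = 1 -> 1 = 1
((p3 <-> p1) -> p3) -> ((p3 <-> p3) -> (p2 <-> p2)) = 2/3 -> 1 = 1
~(((p3 <-> p1) -> p3) -> ((p3 <-> p3) -> (p2 <-> p2))) = ~1 = 0
((((p2 <-> p3) -> ~p1) -> ((p2 <-> p2) <-> (p2 -> p2))) -> (p3 <-> p2)) <-> ~(((p3 <-> p1) -> p3) -> ((p3 <-> p3) -> (p2 <-> p2))) = 1 <-> 0 = 0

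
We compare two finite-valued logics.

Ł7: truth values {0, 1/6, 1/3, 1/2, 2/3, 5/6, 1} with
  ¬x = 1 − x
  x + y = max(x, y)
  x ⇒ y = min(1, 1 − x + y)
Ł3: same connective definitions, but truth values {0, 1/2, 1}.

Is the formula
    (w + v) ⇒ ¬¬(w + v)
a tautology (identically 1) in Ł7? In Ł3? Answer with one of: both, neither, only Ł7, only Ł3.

both

In Ł7: every assignment gives 1 — tautology.
In Ł3: every assignment gives 1 — tautology.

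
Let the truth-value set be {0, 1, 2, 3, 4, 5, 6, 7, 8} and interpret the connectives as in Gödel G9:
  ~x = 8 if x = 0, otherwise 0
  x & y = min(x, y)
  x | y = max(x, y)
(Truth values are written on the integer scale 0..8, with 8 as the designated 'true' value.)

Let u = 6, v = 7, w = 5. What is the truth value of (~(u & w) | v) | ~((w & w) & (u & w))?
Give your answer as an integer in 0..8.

u & w = 6 & 5 = 5
~(u & w) = ~5 = 0
~(u & w) | v = 0 | 7 = 7
w & w = 5 & 5 = 5
u & w = 6 & 5 = 5
(w & w) & (u & w) = 5 & 5 = 5
~((w & w) & (u & w)) = ~5 = 0
(~(u & w) | v) | ~((w & w) & (u & w)) = 7 | 0 = 7

7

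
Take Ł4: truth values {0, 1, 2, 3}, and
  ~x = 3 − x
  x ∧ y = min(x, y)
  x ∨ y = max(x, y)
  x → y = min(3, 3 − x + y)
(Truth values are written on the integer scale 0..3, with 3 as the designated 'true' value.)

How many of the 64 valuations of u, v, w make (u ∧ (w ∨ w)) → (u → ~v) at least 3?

56

value 3: 56 assignments (counts)
value 2: 5 assignments
value 1: 2 assignments
value 0: 1 assignment
So 56 of the 64 assignments meet the threshold.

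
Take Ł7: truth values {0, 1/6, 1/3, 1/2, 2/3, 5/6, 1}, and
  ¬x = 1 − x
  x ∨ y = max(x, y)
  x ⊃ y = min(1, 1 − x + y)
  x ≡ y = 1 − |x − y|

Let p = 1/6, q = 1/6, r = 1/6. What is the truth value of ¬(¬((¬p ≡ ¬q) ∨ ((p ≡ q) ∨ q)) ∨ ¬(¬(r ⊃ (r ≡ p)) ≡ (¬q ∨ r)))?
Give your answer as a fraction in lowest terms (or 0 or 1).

¬p = ¬1/6 = 5/6
¬q = ¬1/6 = 5/6
¬p ≡ ¬q = 5/6 ≡ 5/6 = 1
p ≡ q = 1/6 ≡ 1/6 = 1
(p ≡ q) ∨ q = 1 ∨ 1/6 = 1
(¬p ≡ ¬q) ∨ ((p ≡ q) ∨ q) = 1 ∨ 1 = 1
¬((¬p ≡ ¬q) ∨ ((p ≡ q) ∨ q)) = ¬1 = 0
r ≡ p = 1/6 ≡ 1/6 = 1
r ⊃ (r ≡ p) = 1/6 ⊃ 1 = 1
¬(r ⊃ (r ≡ p)) = ¬1 = 0
¬q = ¬1/6 = 5/6
¬q ∨ r = 5/6 ∨ 1/6 = 5/6
¬(r ⊃ (r ≡ p)) ≡ (¬q ∨ r) = 0 ≡ 5/6 = 1/6
¬(¬(r ⊃ (r ≡ p)) ≡ (¬q ∨ r)) = ¬1/6 = 5/6
¬((¬p ≡ ¬q) ∨ ((p ≡ q) ∨ q)) ∨ ¬(¬(r ⊃ (r ≡ p)) ≡ (¬q ∨ r)) = 0 ∨ 5/6 = 5/6
¬(¬((¬p ≡ ¬q) ∨ ((p ≡ q) ∨ q)) ∨ ¬(¬(r ⊃ (r ≡ p)) ≡ (¬q ∨ r))) = ¬5/6 = 1/6

1/6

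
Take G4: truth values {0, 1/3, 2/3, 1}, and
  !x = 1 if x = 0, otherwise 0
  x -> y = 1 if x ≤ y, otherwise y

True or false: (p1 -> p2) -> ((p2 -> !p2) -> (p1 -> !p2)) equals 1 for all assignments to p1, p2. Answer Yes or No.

p1 = 0, p2 = 0 ↦ 1
p1 = 0, p2 = 1/3 ↦ 1
p1 = 0, p2 = 2/3 ↦ 1
p1 = 0, p2 = 1 ↦ 1
p1 = 1/3, p2 = 0 ↦ 1
p1 = 1/3, p2 = 1/3 ↦ 1
p1 = 1/3, p2 = 2/3 ↦ 1
p1 = 1/3, p2 = 1 ↦ 1
p1 = 2/3, p2 = 0 ↦ 1
p1 = 2/3, p2 = 1/3 ↦ 1
p1 = 2/3, p2 = 2/3 ↦ 1
p1 = 2/3, p2 = 1 ↦ 1
p1 = 1, p2 = 0 ↦ 1
p1 = 1, p2 = 1/3 ↦ 1
p1 = 1, p2 = 2/3 ↦ 1
p1 = 1, p2 = 1 ↦ 1
Every assignment gives a value ≥ 1.

Yes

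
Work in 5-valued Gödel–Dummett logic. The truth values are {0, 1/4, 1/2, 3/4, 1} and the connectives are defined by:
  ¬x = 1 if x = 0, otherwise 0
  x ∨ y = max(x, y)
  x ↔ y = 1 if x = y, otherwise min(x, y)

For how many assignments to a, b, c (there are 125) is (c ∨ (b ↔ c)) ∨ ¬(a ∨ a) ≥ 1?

61

value 1: 61 assignments (counts)
value 3/4: 16 assignments
value 1/2: 16 assignments
value 1/4: 16 assignments
value 0: 16 assignments
So 61 of the 125 assignments meet the threshold.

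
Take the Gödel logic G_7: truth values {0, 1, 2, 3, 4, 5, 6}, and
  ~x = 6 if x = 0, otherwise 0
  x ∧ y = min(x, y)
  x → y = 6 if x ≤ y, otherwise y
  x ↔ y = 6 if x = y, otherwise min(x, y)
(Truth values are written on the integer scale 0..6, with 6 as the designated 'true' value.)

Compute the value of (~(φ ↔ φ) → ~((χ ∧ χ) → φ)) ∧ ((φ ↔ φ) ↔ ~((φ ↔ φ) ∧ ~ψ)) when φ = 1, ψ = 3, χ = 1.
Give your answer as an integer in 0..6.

6

φ ↔ φ = 1 ↔ 1 = 6
~(φ ↔ φ) = ~6 = 0
χ ∧ χ = 1 ∧ 1 = 1
(χ ∧ χ) → φ = 1 → 1 = 6
~((χ ∧ χ) → φ) = ~6 = 0
~(φ ↔ φ) → ~((χ ∧ χ) → φ) = 0 → 0 = 6
φ ↔ φ = 1 ↔ 1 = 6
φ ↔ φ = 1 ↔ 1 = 6
~ψ = ~3 = 0
(φ ↔ φ) ∧ ~ψ = 6 ∧ 0 = 0
~((φ ↔ φ) ∧ ~ψ) = ~0 = 6
(φ ↔ φ) ↔ ~((φ ↔ φ) ∧ ~ψ) = 6 ↔ 6 = 6
(~(φ ↔ φ) → ~((χ ∧ χ) → φ)) ∧ ((φ ↔ φ) ↔ ~((φ ↔ φ) ∧ ~ψ)) = 6 ∧ 6 = 6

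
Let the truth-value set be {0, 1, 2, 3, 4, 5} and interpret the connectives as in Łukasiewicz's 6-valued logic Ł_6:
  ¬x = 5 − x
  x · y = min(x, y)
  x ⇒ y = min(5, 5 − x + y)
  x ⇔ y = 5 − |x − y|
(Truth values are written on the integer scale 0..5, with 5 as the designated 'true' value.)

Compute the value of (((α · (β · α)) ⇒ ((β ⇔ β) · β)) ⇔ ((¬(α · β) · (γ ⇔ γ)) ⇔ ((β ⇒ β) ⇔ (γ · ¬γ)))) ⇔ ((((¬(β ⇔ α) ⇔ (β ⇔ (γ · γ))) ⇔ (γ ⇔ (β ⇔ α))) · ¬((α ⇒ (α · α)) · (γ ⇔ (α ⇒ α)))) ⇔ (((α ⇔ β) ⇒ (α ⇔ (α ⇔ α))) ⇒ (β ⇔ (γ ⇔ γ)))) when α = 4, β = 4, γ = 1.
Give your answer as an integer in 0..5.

β · α = 4 · 4 = 4
α · (β · α) = 4 · 4 = 4
β ⇔ β = 4 ⇔ 4 = 5
(β ⇔ β) · β = 5 · 4 = 4
(α · (β · α)) ⇒ ((β ⇔ β) · β) = 4 ⇒ 4 = 5
α · β = 4 · 4 = 4
¬(α · β) = ¬4 = 1
γ ⇔ γ = 1 ⇔ 1 = 5
¬(α · β) · (γ ⇔ γ) = 1 · 5 = 1
β ⇒ β = 4 ⇒ 4 = 5
¬γ = ¬1 = 4
γ · ¬γ = 1 · 4 = 1
(β ⇒ β) ⇔ (γ · ¬γ) = 5 ⇔ 1 = 1
(¬(α · β) · (γ ⇔ γ)) ⇔ ((β ⇒ β) ⇔ (γ · ¬γ)) = 1 ⇔ 1 = 5
((α · (β · α)) ⇒ ((β ⇔ β) · β)) ⇔ ((¬(α · β) · (γ ⇔ γ)) ⇔ ((β ⇒ β) ⇔ (γ · ¬γ))) = 5 ⇔ 5 = 5
β ⇔ α = 4 ⇔ 4 = 5
¬(β ⇔ α) = ¬5 = 0
γ · γ = 1 · 1 = 1
β ⇔ (γ · γ) = 4 ⇔ 1 = 2
¬(β ⇔ α) ⇔ (β ⇔ (γ · γ)) = 0 ⇔ 2 = 3
β ⇔ α = 4 ⇔ 4 = 5
γ ⇔ (β ⇔ α) = 1 ⇔ 5 = 1
(¬(β ⇔ α) ⇔ (β ⇔ (γ · γ))) ⇔ (γ ⇔ (β ⇔ α)) = 3 ⇔ 1 = 3
α · α = 4 · 4 = 4
α ⇒ (α · α) = 4 ⇒ 4 = 5
α ⇒ α = 4 ⇒ 4 = 5
γ ⇔ (α ⇒ α) = 1 ⇔ 5 = 1
(α ⇒ (α · α)) · (γ ⇔ (α ⇒ α)) = 5 · 1 = 1
¬((α ⇒ (α · α)) · (γ ⇔ (α ⇒ α))) = ¬1 = 4
((¬(β ⇔ α) ⇔ (β ⇔ (γ · γ))) ⇔ (γ ⇔ (β ⇔ α))) · ¬((α ⇒ (α · α)) · (γ ⇔ (α ⇒ α))) = 3 · 4 = 3
α ⇔ β = 4 ⇔ 4 = 5
α ⇔ α = 4 ⇔ 4 = 5
α ⇔ (α ⇔ α) = 4 ⇔ 5 = 4
(α ⇔ β) ⇒ (α ⇔ (α ⇔ α)) = 5 ⇒ 4 = 4
γ ⇔ γ = 1 ⇔ 1 = 5
β ⇔ (γ ⇔ γ) = 4 ⇔ 5 = 4
((α ⇔ β) ⇒ (α ⇔ (α ⇔ α))) ⇒ (β ⇔ (γ ⇔ γ)) = 4 ⇒ 4 = 5
(((¬(β ⇔ α) ⇔ (β ⇔ (γ · γ))) ⇔ (γ ⇔ (β ⇔ α))) · ¬((α ⇒ (α · α)) · (γ ⇔ (α ⇒ α)))) ⇔ (((α ⇔ β) ⇒ (α ⇔ (α ⇔ α))) ⇒ (β ⇔ (γ ⇔ γ))) = 3 ⇔ 5 = 3
(((α · (β · α)) ⇒ ((β ⇔ β) · β)) ⇔ ((¬(α · β) · (γ ⇔ γ)) ⇔ ((β ⇒ β) ⇔ (γ · ¬γ)))) ⇔ ((((¬(β ⇔ α) ⇔ (β ⇔ (γ · γ))) ⇔ (γ ⇔ (β ⇔ α))) · ¬((α ⇒ (α · α)) · (γ ⇔ (α ⇒ α)))) ⇔ (((α ⇔ β) ⇒ (α ⇔ (α ⇔ α))) ⇒ (β ⇔ (γ ⇔ γ)))) = 5 ⇔ 3 = 3

3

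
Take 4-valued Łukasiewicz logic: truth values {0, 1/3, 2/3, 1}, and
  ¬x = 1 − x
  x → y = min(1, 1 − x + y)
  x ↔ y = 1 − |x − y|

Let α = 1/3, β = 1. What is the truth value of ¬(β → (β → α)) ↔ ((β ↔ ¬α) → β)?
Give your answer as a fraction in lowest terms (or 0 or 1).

β → α = 1 → 1/3 = 1/3
β → (β → α) = 1 → 1/3 = 1/3
¬(β → (β → α)) = ¬1/3 = 2/3
¬α = ¬1/3 = 2/3
β ↔ ¬α = 1 ↔ 2/3 = 2/3
(β ↔ ¬α) → β = 2/3 → 1 = 1
¬(β → (β → α)) ↔ ((β ↔ ¬α) → β) = 2/3 ↔ 1 = 2/3

2/3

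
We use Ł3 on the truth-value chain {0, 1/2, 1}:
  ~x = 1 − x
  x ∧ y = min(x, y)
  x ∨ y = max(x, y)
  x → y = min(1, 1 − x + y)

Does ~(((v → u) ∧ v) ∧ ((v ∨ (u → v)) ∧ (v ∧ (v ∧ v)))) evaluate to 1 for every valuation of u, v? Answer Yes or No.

No

Counterexample: take u = 0, v = 1/2.
v → u = 1/2 → 0 = 1/2
(v → u) ∧ v = 1/2 ∧ 1/2 = 1/2
u → v = 0 → 1/2 = 1
v ∨ (u → v) = 1/2 ∨ 1 = 1
v ∧ v = 1/2 ∧ 1/2 = 1/2
v ∧ (v ∧ v) = 1/2 ∧ 1/2 = 1/2
(v ∨ (u → v)) ∧ (v ∧ (v ∧ v)) = 1 ∧ 1/2 = 1/2
((v → u) ∧ v) ∧ ((v ∨ (u → v)) ∧ (v ∧ (v ∧ v))) = 1/2 ∧ 1/2 = 1/2
~(((v → u) ∧ v) ∧ ((v ∨ (u → v)) ∧ (v ∧ (v ∧ v)))) = ~1/2 = 1/2
This gives 1/2 ≠ 1.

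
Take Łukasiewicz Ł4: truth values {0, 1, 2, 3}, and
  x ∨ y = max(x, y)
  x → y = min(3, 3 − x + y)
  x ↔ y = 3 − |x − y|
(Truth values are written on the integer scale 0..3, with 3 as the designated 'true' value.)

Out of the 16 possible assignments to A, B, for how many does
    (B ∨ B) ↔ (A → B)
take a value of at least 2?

12

A = 0, B = 0 ↦ 0  <
A = 0, B = 1 ↦ 1  <
A = 0, B = 2 ↦ 2  ≥
A = 0, B = 3 ↦ 3  ≥
A = 1, B = 0 ↦ 1  <
A = 1, B = 1 ↦ 1  <
A = 1, B = 2 ↦ 2  ≥
A = 1, B = 3 ↦ 3  ≥
A = 2, B = 0 ↦ 2  ≥
A = 2, B = 1 ↦ 2  ≥
A = 2, B = 2 ↦ 2  ≥
A = 2, B = 3 ↦ 3  ≥
A = 3, B = 0 ↦ 3  ≥
A = 3, B = 1 ↦ 3  ≥
A = 3, B = 2 ↦ 3  ≥
A = 3, B = 3 ↦ 3  ≥
So 12 of the 16 assignments meet the threshold.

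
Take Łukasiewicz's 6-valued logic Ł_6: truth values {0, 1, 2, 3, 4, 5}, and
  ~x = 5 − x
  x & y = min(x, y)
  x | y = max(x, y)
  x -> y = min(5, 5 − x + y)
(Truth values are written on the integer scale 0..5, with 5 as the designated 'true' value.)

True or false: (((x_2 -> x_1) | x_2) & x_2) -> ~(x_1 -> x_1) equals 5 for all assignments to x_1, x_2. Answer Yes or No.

No

Counterexample: take x_1 = 0, x_2 = 1.
x_2 -> x_1 = 1 -> 0 = 4
(x_2 -> x_1) | x_2 = 4 | 1 = 4
((x_2 -> x_1) | x_2) & x_2 = 4 & 1 = 1
x_1 -> x_1 = 0 -> 0 = 5
~(x_1 -> x_1) = ~5 = 0
(((x_2 -> x_1) | x_2) & x_2) -> ~(x_1 -> x_1) = 1 -> 0 = 4
This gives 4 ≠ 5.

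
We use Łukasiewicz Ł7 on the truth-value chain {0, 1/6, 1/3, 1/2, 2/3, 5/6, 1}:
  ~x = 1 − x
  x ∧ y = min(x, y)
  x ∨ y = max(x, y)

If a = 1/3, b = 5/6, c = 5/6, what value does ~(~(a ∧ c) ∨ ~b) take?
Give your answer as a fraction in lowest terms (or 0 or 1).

a ∧ c = 1/3 ∧ 5/6 = 1/3
~(a ∧ c) = ~1/3 = 2/3
~b = ~5/6 = 1/6
~(a ∧ c) ∨ ~b = 2/3 ∨ 1/6 = 2/3
~(~(a ∧ c) ∨ ~b) = ~2/3 = 1/3

1/3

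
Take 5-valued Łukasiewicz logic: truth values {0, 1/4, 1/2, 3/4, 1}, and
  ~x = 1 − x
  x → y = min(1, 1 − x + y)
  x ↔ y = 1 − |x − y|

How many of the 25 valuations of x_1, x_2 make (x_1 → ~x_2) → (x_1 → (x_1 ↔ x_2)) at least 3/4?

value 1: 21 assignments (counts)
value 3/4: 1 assignment (counts)
value 1/2: 2 assignments
value 0: 1 assignment
So 22 of the 25 assignments meet the threshold.

22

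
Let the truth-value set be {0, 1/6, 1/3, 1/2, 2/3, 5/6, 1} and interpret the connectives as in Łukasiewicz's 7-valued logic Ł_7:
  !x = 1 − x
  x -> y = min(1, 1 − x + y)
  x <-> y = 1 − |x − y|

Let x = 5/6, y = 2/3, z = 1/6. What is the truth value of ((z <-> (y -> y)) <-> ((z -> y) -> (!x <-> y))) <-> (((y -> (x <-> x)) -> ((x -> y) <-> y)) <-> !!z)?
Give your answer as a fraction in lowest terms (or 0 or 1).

2/3

y -> y = 2/3 -> 2/3 = 1
z <-> (y -> y) = 1/6 <-> 1 = 1/6
z -> y = 1/6 -> 2/3 = 1
!x = !5/6 = 1/6
!x <-> y = 1/6 <-> 2/3 = 1/2
(z -> y) -> (!x <-> y) = 1 -> 1/2 = 1/2
(z <-> (y -> y)) <-> ((z -> y) -> (!x <-> y)) = 1/6 <-> 1/2 = 2/3
x <-> x = 5/6 <-> 5/6 = 1
y -> (x <-> x) = 2/3 -> 1 = 1
x -> y = 5/6 -> 2/3 = 5/6
(x -> y) <-> y = 5/6 <-> 2/3 = 5/6
(y -> (x <-> x)) -> ((x -> y) <-> y) = 1 -> 5/6 = 5/6
!z = !1/6 = 5/6
!!z = !5/6 = 1/6
((y -> (x <-> x)) -> ((x -> y) <-> y)) <-> !!z = 5/6 <-> 1/6 = 1/3
((z <-> (y -> y)) <-> ((z -> y) -> (!x <-> y))) <-> (((y -> (x <-> x)) -> ((x -> y) <-> y)) <-> !!z) = 2/3 <-> 1/3 = 2/3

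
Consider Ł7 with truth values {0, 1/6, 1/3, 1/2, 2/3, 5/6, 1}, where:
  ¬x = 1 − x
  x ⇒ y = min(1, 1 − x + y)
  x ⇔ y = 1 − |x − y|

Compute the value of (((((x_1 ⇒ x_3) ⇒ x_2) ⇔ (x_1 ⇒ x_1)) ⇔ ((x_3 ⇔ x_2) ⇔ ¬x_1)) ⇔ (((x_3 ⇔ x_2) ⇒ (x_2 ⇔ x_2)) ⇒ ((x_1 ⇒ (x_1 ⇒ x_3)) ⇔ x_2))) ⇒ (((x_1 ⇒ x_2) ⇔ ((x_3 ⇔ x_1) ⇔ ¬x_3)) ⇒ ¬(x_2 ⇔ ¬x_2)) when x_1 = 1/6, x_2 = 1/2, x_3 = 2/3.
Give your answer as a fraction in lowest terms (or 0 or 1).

x_1 ⇒ x_3 = 1/6 ⇒ 2/3 = 1
(x_1 ⇒ x_3) ⇒ x_2 = 1 ⇒ 1/2 = 1/2
x_1 ⇒ x_1 = 1/6 ⇒ 1/6 = 1
((x_1 ⇒ x_3) ⇒ x_2) ⇔ (x_1 ⇒ x_1) = 1/2 ⇔ 1 = 1/2
x_3 ⇔ x_2 = 2/3 ⇔ 1/2 = 5/6
¬x_1 = ¬1/6 = 5/6
(x_3 ⇔ x_2) ⇔ ¬x_1 = 5/6 ⇔ 5/6 = 1
(((x_1 ⇒ x_3) ⇒ x_2) ⇔ (x_1 ⇒ x_1)) ⇔ ((x_3 ⇔ x_2) ⇔ ¬x_1) = 1/2 ⇔ 1 = 1/2
x_3 ⇔ x_2 = 2/3 ⇔ 1/2 = 5/6
x_2 ⇔ x_2 = 1/2 ⇔ 1/2 = 1
(x_3 ⇔ x_2) ⇒ (x_2 ⇔ x_2) = 5/6 ⇒ 1 = 1
x_1 ⇒ x_3 = 1/6 ⇒ 2/3 = 1
x_1 ⇒ (x_1 ⇒ x_3) = 1/6 ⇒ 1 = 1
(x_1 ⇒ (x_1 ⇒ x_3)) ⇔ x_2 = 1 ⇔ 1/2 = 1/2
((x_3 ⇔ x_2) ⇒ (x_2 ⇔ x_2)) ⇒ ((x_1 ⇒ (x_1 ⇒ x_3)) ⇔ x_2) = 1 ⇒ 1/2 = 1/2
((((x_1 ⇒ x_3) ⇒ x_2) ⇔ (x_1 ⇒ x_1)) ⇔ ((x_3 ⇔ x_2) ⇔ ¬x_1)) ⇔ (((x_3 ⇔ x_2) ⇒ (x_2 ⇔ x_2)) ⇒ ((x_1 ⇒ (x_1 ⇒ x_3)) ⇔ x_2)) = 1/2 ⇔ 1/2 = 1
x_1 ⇒ x_2 = 1/6 ⇒ 1/2 = 1
x_3 ⇔ x_1 = 2/3 ⇔ 1/6 = 1/2
¬x_3 = ¬2/3 = 1/3
(x_3 ⇔ x_1) ⇔ ¬x_3 = 1/2 ⇔ 1/3 = 5/6
(x_1 ⇒ x_2) ⇔ ((x_3 ⇔ x_1) ⇔ ¬x_3) = 1 ⇔ 5/6 = 5/6
¬x_2 = ¬1/2 = 1/2
x_2 ⇔ ¬x_2 = 1/2 ⇔ 1/2 = 1
¬(x_2 ⇔ ¬x_2) = ¬1 = 0
((x_1 ⇒ x_2) ⇔ ((x_3 ⇔ x_1) ⇔ ¬x_3)) ⇒ ¬(x_2 ⇔ ¬x_2) = 5/6 ⇒ 0 = 1/6
(((((x_1 ⇒ x_3) ⇒ x_2) ⇔ (x_1 ⇒ x_1)) ⇔ ((x_3 ⇔ x_2) ⇔ ¬x_1)) ⇔ (((x_3 ⇔ x_2) ⇒ (x_2 ⇔ x_2)) ⇒ ((x_1 ⇒ (x_1 ⇒ x_3)) ⇔ x_2))) ⇒ (((x_1 ⇒ x_2) ⇔ ((x_3 ⇔ x_1) ⇔ ¬x_3)) ⇒ ¬(x_2 ⇔ ¬x_2)) = 1 ⇒ 1/6 = 1/6

1/6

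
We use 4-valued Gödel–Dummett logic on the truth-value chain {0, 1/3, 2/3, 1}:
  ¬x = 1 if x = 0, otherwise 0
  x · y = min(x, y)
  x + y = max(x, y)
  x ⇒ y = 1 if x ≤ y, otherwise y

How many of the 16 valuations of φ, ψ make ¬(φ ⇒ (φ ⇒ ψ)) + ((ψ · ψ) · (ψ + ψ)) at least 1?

φ = 0, ψ = 0 ↦ 0  <
φ = 0, ψ = 1/3 ↦ 1/3  <
φ = 0, ψ = 2/3 ↦ 2/3  <
φ = 0, ψ = 1 ↦ 1  ≥
φ = 1/3, ψ = 0 ↦ 1  ≥
φ = 1/3, ψ = 1/3 ↦ 1/3  <
φ = 1/3, ψ = 2/3 ↦ 2/3  <
φ = 1/3, ψ = 1 ↦ 1  ≥
φ = 2/3, ψ = 0 ↦ 1  ≥
φ = 2/3, ψ = 1/3 ↦ 1/3  <
φ = 2/3, ψ = 2/3 ↦ 2/3  <
φ = 2/3, ψ = 1 ↦ 1  ≥
φ = 1, ψ = 0 ↦ 1  ≥
φ = 1, ψ = 1/3 ↦ 1/3  <
φ = 1, ψ = 2/3 ↦ 2/3  <
φ = 1, ψ = 1 ↦ 1  ≥
So 7 of the 16 assignments meet the threshold.

7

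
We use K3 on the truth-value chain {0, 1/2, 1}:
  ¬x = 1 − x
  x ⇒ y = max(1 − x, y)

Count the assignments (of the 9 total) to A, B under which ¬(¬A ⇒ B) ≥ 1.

A = 0, B = 0 ↦ 1  ≥
A = 0, B = 1/2 ↦ 1/2  <
A = 0, B = 1 ↦ 0  <
A = 1/2, B = 0 ↦ 1/2  <
A = 1/2, B = 1/2 ↦ 1/2  <
A = 1/2, B = 1 ↦ 0  <
A = 1, B = 0 ↦ 0  <
A = 1, B = 1/2 ↦ 0  <
A = 1, B = 1 ↦ 0  <
So 1 of the 9 assignments meets the threshold.

1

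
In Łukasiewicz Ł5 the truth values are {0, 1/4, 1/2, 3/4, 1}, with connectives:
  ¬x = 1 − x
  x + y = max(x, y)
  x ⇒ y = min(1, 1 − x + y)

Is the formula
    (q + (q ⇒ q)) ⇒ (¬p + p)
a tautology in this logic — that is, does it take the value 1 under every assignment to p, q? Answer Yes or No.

Counterexample: take p = 1/4, q = 0.
q ⇒ q = 0 ⇒ 0 = 1
q + (q ⇒ q) = 0 + 1 = 1
¬p = ¬1/4 = 3/4
¬p + p = 3/4 + 1/4 = 3/4
(q + (q ⇒ q)) ⇒ (¬p + p) = 1 ⇒ 3/4 = 3/4
This gives 3/4 ≠ 1.

No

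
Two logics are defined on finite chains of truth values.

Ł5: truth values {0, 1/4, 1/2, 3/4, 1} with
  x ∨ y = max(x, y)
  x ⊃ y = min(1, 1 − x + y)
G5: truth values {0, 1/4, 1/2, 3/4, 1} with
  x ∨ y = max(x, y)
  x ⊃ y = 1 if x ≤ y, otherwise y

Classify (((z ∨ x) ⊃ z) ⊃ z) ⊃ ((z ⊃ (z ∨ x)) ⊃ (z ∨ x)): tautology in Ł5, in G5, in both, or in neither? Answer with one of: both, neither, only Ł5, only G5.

only Ł5

In Ł5: every assignment gives 1 — tautology.
In G5: at x = 1/4, z = 0 the value is 1/4 — not a tautology.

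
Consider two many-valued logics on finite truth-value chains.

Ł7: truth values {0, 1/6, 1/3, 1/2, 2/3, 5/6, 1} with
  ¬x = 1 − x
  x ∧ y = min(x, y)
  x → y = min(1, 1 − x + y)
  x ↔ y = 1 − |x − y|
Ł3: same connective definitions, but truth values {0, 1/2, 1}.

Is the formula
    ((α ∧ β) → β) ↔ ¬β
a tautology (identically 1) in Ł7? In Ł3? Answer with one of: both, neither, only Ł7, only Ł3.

neither

In Ł7: at α = 0, β = 1/6 the value is 5/6 — not a tautology.
In Ł3: at α = 0, β = 1/2 the value is 1/2 — not a tautology.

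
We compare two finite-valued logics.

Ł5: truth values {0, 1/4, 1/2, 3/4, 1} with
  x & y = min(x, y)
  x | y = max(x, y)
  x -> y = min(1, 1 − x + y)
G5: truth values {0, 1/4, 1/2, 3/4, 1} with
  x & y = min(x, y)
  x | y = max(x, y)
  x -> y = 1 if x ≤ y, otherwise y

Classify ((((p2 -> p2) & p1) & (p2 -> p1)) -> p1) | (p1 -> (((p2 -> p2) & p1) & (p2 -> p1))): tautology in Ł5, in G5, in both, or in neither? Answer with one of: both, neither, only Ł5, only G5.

both

In Ł5: every assignment gives 1 — tautology.
In G5: every assignment gives 1 — tautology.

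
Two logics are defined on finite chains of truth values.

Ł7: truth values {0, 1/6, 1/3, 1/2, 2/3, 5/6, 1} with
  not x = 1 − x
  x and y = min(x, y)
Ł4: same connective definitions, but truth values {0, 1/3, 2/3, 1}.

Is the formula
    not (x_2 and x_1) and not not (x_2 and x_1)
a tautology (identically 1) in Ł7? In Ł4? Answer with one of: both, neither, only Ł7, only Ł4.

neither

In Ł7: at x_1 = 0, x_2 = 0 the value is 0 — not a tautology.
In Ł4: at x_1 = 0, x_2 = 0 the value is 0 — not a tautology.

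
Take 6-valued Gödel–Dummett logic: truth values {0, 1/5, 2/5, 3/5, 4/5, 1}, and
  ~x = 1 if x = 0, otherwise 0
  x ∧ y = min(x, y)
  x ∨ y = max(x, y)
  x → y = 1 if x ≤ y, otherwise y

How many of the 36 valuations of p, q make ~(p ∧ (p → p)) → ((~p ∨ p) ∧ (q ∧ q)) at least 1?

31

value 1: 31 assignments (counts)
value 4/5: 1 assignment
value 3/5: 1 assignment
value 2/5: 1 assignment
value 1/5: 1 assignment
value 0: 1 assignment
So 31 of the 36 assignments meet the threshold.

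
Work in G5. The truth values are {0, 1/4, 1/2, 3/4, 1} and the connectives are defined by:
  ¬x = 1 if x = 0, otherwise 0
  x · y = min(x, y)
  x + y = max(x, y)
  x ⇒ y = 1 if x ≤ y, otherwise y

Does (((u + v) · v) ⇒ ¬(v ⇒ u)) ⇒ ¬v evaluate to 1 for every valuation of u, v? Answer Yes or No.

Counterexample: take u = 0, v = 1/4.
u + v = 0 + 1/4 = 1/4
(u + v) · v = 1/4 · 1/4 = 1/4
v ⇒ u = 1/4 ⇒ 0 = 0
¬(v ⇒ u) = ¬0 = 1
((u + v) · v) ⇒ ¬(v ⇒ u) = 1/4 ⇒ 1 = 1
¬v = ¬1/4 = 0
(((u + v) · v) ⇒ ¬(v ⇒ u)) ⇒ ¬v = 1 ⇒ 0 = 0
This gives 0 ≠ 1.

No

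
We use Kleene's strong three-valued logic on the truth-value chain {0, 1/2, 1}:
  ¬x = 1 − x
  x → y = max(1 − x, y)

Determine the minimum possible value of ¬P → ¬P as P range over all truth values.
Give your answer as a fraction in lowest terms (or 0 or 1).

Take P = 1/2:
¬P = ¬1/2 = 1/2
¬P = ¬1/2 = 1/2
¬P → ¬P = 1/2 → 1/2 = 1/2
No assignment yields a value below 1/2, so this is the minimum.

1/2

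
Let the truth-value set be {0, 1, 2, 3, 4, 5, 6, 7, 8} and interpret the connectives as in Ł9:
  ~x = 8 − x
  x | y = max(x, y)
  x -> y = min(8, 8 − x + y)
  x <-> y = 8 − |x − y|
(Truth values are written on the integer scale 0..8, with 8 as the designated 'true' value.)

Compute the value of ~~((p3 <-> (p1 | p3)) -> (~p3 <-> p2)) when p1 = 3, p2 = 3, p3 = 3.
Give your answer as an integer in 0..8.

6

p1 | p3 = 3 | 3 = 3
p3 <-> (p1 | p3) = 3 <-> 3 = 8
~p3 = ~3 = 5
~p3 <-> p2 = 5 <-> 3 = 6
(p3 <-> (p1 | p3)) -> (~p3 <-> p2) = 8 -> 6 = 6
~((p3 <-> (p1 | p3)) -> (~p3 <-> p2)) = ~6 = 2
~~((p3 <-> (p1 | p3)) -> (~p3 <-> p2)) = ~2 = 6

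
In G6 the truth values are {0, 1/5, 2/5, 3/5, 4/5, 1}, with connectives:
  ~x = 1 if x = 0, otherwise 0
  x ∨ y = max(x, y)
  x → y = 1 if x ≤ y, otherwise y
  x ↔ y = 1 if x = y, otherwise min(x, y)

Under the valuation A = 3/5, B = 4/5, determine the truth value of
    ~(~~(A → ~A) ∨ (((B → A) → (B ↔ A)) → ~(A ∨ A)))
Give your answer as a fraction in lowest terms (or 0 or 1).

1

~A = ~3/5 = 0
A → ~A = 3/5 → 0 = 0
~(A → ~A) = ~0 = 1
~~(A → ~A) = ~1 = 0
B → A = 4/5 → 3/5 = 3/5
B ↔ A = 4/5 ↔ 3/5 = 3/5
(B → A) → (B ↔ A) = 3/5 → 3/5 = 1
A ∨ A = 3/5 ∨ 3/5 = 3/5
~(A ∨ A) = ~3/5 = 0
((B → A) → (B ↔ A)) → ~(A ∨ A) = 1 → 0 = 0
~~(A → ~A) ∨ (((B → A) → (B ↔ A)) → ~(A ∨ A)) = 0 ∨ 0 = 0
~(~~(A → ~A) ∨ (((B → A) → (B ↔ A)) → ~(A ∨ A))) = ~0 = 1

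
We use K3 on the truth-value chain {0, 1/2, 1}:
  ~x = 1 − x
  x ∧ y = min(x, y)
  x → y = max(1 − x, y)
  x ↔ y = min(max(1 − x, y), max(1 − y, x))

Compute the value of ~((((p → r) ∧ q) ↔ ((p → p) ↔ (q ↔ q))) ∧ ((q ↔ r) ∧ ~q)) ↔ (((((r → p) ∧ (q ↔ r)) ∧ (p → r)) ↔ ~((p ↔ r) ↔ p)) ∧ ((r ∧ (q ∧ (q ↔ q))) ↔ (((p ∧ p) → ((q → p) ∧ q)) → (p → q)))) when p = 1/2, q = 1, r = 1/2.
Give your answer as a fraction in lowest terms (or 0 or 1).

p → r = 1/2 → 1/2 = 1/2
(p → r) ∧ q = 1/2 ∧ 1 = 1/2
p → p = 1/2 → 1/2 = 1/2
q ↔ q = 1 ↔ 1 = 1
(p → p) ↔ (q ↔ q) = 1/2 ↔ 1 = 1/2
((p → r) ∧ q) ↔ ((p → p) ↔ (q ↔ q)) = 1/2 ↔ 1/2 = 1/2
q ↔ r = 1 ↔ 1/2 = 1/2
~q = ~1 = 0
(q ↔ r) ∧ ~q = 1/2 ∧ 0 = 0
(((p → r) ∧ q) ↔ ((p → p) ↔ (q ↔ q))) ∧ ((q ↔ r) ∧ ~q) = 1/2 ∧ 0 = 0
~((((p → r) ∧ q) ↔ ((p → p) ↔ (q ↔ q))) ∧ ((q ↔ r) ∧ ~q)) = ~0 = 1
r → p = 1/2 → 1/2 = 1/2
q ↔ r = 1 ↔ 1/2 = 1/2
(r → p) ∧ (q ↔ r) = 1/2 ∧ 1/2 = 1/2
p → r = 1/2 → 1/2 = 1/2
((r → p) ∧ (q ↔ r)) ∧ (p → r) = 1/2 ∧ 1/2 = 1/2
p ↔ r = 1/2 ↔ 1/2 = 1/2
(p ↔ r) ↔ p = 1/2 ↔ 1/2 = 1/2
~((p ↔ r) ↔ p) = ~1/2 = 1/2
(((r → p) ∧ (q ↔ r)) ∧ (p → r)) ↔ ~((p ↔ r) ↔ p) = 1/2 ↔ 1/2 = 1/2
q ↔ q = 1 ↔ 1 = 1
q ∧ (q ↔ q) = 1 ∧ 1 = 1
r ∧ (q ∧ (q ↔ q)) = 1/2 ∧ 1 = 1/2
p ∧ p = 1/2 ∧ 1/2 = 1/2
q → p = 1 → 1/2 = 1/2
(q → p) ∧ q = 1/2 ∧ 1 = 1/2
(p ∧ p) → ((q → p) ∧ q) = 1/2 → 1/2 = 1/2
p → q = 1/2 → 1 = 1
((p ∧ p) → ((q → p) ∧ q)) → (p → q) = 1/2 → 1 = 1
(r ∧ (q ∧ (q ↔ q))) ↔ (((p ∧ p) → ((q → p) ∧ q)) → (p → q)) = 1/2 ↔ 1 = 1/2
((((r → p) ∧ (q ↔ r)) ∧ (p → r)) ↔ ~((p ↔ r) ↔ p)) ∧ ((r ∧ (q ∧ (q ↔ q))) ↔ (((p ∧ p) → ((q → p) ∧ q)) → (p → q))) = 1/2 ∧ 1/2 = 1/2
~((((p → r) ∧ q) ↔ ((p → p) ↔ (q ↔ q))) ∧ ((q ↔ r) ∧ ~q)) ↔ (((((r → p) ∧ (q ↔ r)) ∧ (p → r)) ↔ ~((p ↔ r) ↔ p)) ∧ ((r ∧ (q ∧ (q ↔ q))) ↔ (((p ∧ p) → ((q → p) ∧ q)) → (p → q)))) = 1 ↔ 1/2 = 1/2

1/2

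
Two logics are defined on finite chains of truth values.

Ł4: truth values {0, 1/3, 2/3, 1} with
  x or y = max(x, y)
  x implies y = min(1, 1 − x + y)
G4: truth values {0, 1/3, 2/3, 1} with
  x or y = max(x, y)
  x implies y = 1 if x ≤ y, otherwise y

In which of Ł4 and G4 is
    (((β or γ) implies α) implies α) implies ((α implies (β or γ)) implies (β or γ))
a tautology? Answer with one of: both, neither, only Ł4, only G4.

In Ł4: every assignment gives 1 — tautology.
In G4: at α = 0, β = 0, γ = 1/3 the value is 1/3 — not a tautology.

only Ł4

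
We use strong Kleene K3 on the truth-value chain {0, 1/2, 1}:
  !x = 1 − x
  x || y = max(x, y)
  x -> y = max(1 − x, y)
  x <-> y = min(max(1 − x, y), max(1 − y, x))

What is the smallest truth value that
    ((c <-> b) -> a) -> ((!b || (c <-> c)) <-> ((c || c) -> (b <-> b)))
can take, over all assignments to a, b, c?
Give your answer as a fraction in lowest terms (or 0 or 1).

Take a = 0, b = 1/2, c = 1/2:
c <-> b = 1/2 <-> 1/2 = 1/2
(c <-> b) -> a = 1/2 -> 0 = 1/2
!b = !1/2 = 1/2
c <-> c = 1/2 <-> 1/2 = 1/2
!b || (c <-> c) = 1/2 || 1/2 = 1/2
c || c = 1/2 || 1/2 = 1/2
b <-> b = 1/2 <-> 1/2 = 1/2
(c || c) -> (b <-> b) = 1/2 -> 1/2 = 1/2
(!b || (c <-> c)) <-> ((c || c) -> (b <-> b)) = 1/2 <-> 1/2 = 1/2
((c <-> b) -> a) -> ((!b || (c <-> c)) <-> ((c || c) -> (b <-> b))) = 1/2 -> 1/2 = 1/2
No assignment yields a value below 1/2, so this is the minimum.

1/2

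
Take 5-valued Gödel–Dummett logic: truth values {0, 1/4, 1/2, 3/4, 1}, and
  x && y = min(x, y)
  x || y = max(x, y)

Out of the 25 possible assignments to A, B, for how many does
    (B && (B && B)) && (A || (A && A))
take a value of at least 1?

value 1: 1 assignment (counts)
value 3/4: 3 assignments
value 1/2: 5 assignments
value 1/4: 7 assignments
value 0: 9 assignments
So 1 of the 25 assignments meets the threshold.

1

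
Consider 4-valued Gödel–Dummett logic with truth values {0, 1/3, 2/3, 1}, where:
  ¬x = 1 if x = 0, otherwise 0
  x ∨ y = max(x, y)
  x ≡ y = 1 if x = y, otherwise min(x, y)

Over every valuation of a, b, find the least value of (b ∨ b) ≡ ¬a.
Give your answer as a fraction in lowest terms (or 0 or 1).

Take a = 0, b = 0:
b ∨ b = 0 ∨ 0 = 0
¬a = ¬0 = 1
(b ∨ b) ≡ ¬a = 0 ≡ 1 = 0
No assignment yields a value below 0, so this is the minimum.

0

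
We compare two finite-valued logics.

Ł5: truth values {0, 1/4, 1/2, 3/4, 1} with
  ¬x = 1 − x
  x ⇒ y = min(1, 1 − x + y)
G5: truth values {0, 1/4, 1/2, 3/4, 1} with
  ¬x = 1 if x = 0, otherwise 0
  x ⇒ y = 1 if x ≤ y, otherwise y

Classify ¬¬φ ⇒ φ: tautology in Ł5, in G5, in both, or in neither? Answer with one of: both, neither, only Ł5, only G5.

only Ł5

In Ł5: every assignment gives 1 — tautology.
In G5: at φ = 1/4 the value is 1/4 — not a tautology.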